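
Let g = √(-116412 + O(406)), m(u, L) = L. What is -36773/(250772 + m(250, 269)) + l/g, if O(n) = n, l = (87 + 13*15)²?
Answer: -36773/251041 - 39762*I*√116006/58003 ≈ -0.14648 - 233.48*I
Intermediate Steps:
l = 79524 (l = (87 + 195)² = 282² = 79524)
g = I*√116006 (g = √(-116412 + 406) = √(-116006) = I*√116006 ≈ 340.6*I)
-36773/(250772 + m(250, 269)) + l/g = -36773/(250772 + 269) + 79524/((I*√116006)) = -36773/251041 + 79524*(-I*√116006/116006) = -36773*1/251041 - 39762*I*√116006/58003 = -36773/251041 - 39762*I*√116006/58003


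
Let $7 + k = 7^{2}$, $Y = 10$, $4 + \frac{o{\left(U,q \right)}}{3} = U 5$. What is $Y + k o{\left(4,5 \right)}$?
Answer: $2026$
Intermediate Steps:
$o{\left(U,q \right)} = -12 + 15 U$ ($o{\left(U,q \right)} = -12 + 3 U 5 = -12 + 3 \cdot 5 U = -12 + 15 U$)
$k = 42$ ($k = -7 + 7^{2} = -7 + 49 = 42$)
$Y + k o{\left(4,5 \right)} = 10 + 42 \left(-12 + 15 \cdot 4\right) = 10 + 42 \left(-12 + 60\right) = 10 + 42 \cdot 48 = 10 + 2016 = 2026$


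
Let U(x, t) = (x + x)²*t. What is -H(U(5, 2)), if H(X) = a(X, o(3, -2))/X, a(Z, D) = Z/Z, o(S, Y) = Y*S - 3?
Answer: -1/200 ≈ -0.0050000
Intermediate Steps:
o(S, Y) = -3 + S*Y (o(S, Y) = S*Y - 3 = -3 + S*Y)
a(Z, D) = 1
U(x, t) = 4*t*x² (U(x, t) = (2*x)²*t = (4*x²)*t = 4*t*x²)
H(X) = 1/X
-H(U(5, 2)) = -1/(4*2*5²) = -1/(4*2*25) = -1/200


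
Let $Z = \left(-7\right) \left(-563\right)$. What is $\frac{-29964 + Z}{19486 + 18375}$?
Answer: $- \frac{26023}{37861} \approx -0.68733$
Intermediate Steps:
$Z = 3941$
$\frac{-29964 + Z}{19486 + 18375} = \frac{-29964 + 3941}{19486 + 18375} = - \frac{26023}{37861}$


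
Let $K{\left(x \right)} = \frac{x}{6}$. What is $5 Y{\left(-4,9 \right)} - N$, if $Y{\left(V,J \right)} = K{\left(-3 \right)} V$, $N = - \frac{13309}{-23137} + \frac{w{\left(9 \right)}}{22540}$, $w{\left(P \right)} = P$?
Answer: $\frac{4914886707}{521507980} \approx 9.4244$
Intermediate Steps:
$K{\left(x \right)} = \frac{x}{6}$ ($K{\left(x \right)} = x \frac{1}{6} = \frac{x}{6}$)
$N = \frac{300193093}{521507980}$ ($N = - \frac{13309}{-23137} + \frac{9}{22540} = \left(-13309\right) \left(- \frac{1}{23137}\right) + 9 \cdot \frac{1}{22540} = \frac{13309}{23137} + \frac{9}{22540} = \frac{300193093}{521507980} \approx 0.57563$)
$Y{\left(V,J \right)} = - \frac{V}{2}$ ($Y{\left(V,J \right)} = \frac{1}{6} \left(-3\right) V = - \frac{V}{2}$)
$5 Y{\left(-4,9 \right)} - N = 5 \left(\left(- \frac{1}{2}\right) \left(-4\right)\right) - \frac{300193093}{521507980} = 5 \cdot 2 - \frac{300193093}{521507980} = 10 - \frac{300193093}{521507980} = \frac{4914886707}{521507980}$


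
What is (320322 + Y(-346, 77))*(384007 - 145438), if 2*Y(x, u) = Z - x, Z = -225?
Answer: 152866665285/2 ≈ 7.6433e+10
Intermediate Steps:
Y(x, u) = -225/2 - x/2 (Y(x, u) = (-225 - x)/2 = -225/2 - x/2)
(320322 + Y(-346, 77))*(384007 - 145438) = (320322 + (-225/2 - ½*(-346)))*(384007 - 145438) = (320322 + (-225/2 + 173))*238569 = (320322 + 121/2)*238569 = (640765/2)*238569 = 152866665285/2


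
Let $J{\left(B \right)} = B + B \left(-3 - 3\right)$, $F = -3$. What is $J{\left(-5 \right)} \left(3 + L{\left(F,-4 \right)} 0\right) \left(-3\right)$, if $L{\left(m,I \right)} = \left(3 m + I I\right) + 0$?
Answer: $-225$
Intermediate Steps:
$L{\left(m,I \right)} = I^{2} + 3 m$ ($L{\left(m,I \right)} = \left(3 m + I^{2}\right) + 0 = \left(I^{2} + 3 m\right) + 0 = I^{2} + 3 m$)
$J{\left(B \right)} = - 5 B$ ($J{\left(B \right)} = B + B \left(-6\right) = B - 6 B = - 5 B$)
$J{\left(-5 \right)} \left(3 + L{\left(F,-4 \right)} 0\right) \left(-3\right) = \left(-5\right) \left(-5\right) \left(3 + \left(\left(-4\right)^{2} + 3 \left(-3\right)\right) 0\right) \left(-3\right) = 25 \left(3 + \left(16 - 9\right) 0\right) \left(-3\right) = 25 \left(3 + 7 \cdot 0\right) \left(-3\right) = 25 \left(3 + 0\right) \left(-3\right) = 25 \cdot 3 \left(-3\right) = 75 \left(-3\right) = -225$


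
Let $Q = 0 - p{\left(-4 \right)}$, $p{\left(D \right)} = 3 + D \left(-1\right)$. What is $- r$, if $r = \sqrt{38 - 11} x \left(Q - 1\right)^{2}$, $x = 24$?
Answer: $- 4608 \sqrt{3} \approx -7981.3$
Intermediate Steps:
$p{\left(D \right)} = 3 - D$
$Q = -7$ ($Q = 0 - \left(3 - -4\right) = 0 - \left(3 + 4\right) = 0 - 7 = -7$)
$r = 4608 \sqrt{3}$ ($r = \sqrt{38 - 11} \cdot 24 \left(-7 - 1\right)^{2} = \sqrt{27} \cdot 24 \left(-8\right)^{2} = 3 \sqrt{3} \cdot 24 \cdot 64 = 72 \sqrt{3} \cdot 64 = 4608 \sqrt{3} \approx 7981.3$)
$- r = - 4608 \sqrt{3}$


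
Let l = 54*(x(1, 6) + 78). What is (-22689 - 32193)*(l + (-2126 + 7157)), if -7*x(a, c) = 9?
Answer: -3524247630/7 ≈ -5.0346e+8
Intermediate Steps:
x(a, c) = -9/7 (x(a, c) = -⅐*9 = -9/7)
l = 28998/7 (l = 54*(-9/7 + 78) = 54*(537/7) = 28998/7 ≈ 4142.6)
(-22689 - 32193)*(l + (-2126 + 7157)) = (-22689 - 32193)*(28998/7 + (-2126 + 7157)) = -54882*(28998/7 + 5031) = -54882*64215/7 = -3524247630/7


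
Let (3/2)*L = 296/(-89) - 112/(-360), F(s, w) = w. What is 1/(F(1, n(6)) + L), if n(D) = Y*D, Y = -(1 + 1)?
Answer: -12015/168328 ≈ -0.071378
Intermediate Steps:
Y = -2 (Y = -1*2 = -2)
n(D) = -2*D
L = -24148/12015 (L = 2*(296/(-89) - 112/(-360))/3 = 2*(296*(-1/89) - 112*(-1/360))/3 = 2*(-296/89 + 14/45)/3 = (⅔)*(-12074/4005) = -24148/12015 ≈ -2.0098)
1/(F(1, n(6)) + L) = 1/(-2*6 - 24148/12015) = 1/(-12 - 24148/12015) = 1/(-168328/12015) = -12015/168328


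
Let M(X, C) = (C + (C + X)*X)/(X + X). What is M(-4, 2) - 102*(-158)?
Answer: 64459/4 ≈ 16115.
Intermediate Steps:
M(X, C) = (C + X*(C + X))/(2*X) (M(X, C) = (C + X*(C + X))/((2*X)) = (C + X*(C + X))*(1/(2*X)) = (C + X*(C + X))/(2*X))
M(-4, 2) - 102*(-158) = (½)*(2 - 4*(2 - 4))/(-4) - 102*(-158) = (½)*(-¼)*(2 - 4*(-2)) + 16116 = (½)*(-¼)*(2 + 8) + 16116 = (½)*(-¼)*10 + 16116 = -5/4 + 16116 = 64459/4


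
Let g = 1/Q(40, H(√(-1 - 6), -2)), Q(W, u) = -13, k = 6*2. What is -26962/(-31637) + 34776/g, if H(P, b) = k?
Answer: -841334182/1861 ≈ -4.5209e+5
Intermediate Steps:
k = 12
H(P, b) = 12
g = -1/13 (g = 1/(-13) = -1/13 ≈ -0.076923)
-26962/(-31637) + 34776/g = -26962/(-31637) + 34776/(-1/13) = -26962*(-1/31637) + 34776*(-13) = 1586/1861 - 452088 = -841334182/1861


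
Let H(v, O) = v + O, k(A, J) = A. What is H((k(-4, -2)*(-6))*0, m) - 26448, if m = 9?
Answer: -26439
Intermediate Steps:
H(v, O) = O + v
H((k(-4, -2)*(-6))*0, m) - 26448 = (9 - 4*(-6)*0) - 26448 = (9 + 24*0) - 26448 = (9 + 0) - 26448 = 9 - 26448 = -26439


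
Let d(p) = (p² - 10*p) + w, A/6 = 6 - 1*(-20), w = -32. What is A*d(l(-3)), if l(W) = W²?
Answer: -6396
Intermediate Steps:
A = 156 (A = 6*(6 - 1*(-20)) = 6*(6 + 20) = 6*26 = 156)
d(p) = -32 + p² - 10*p (d(p) = (p² - 10*p) - 32 = -32 + p² - 10*p)
A*d(l(-3)) = 156*(-32 + ((-3)²)² - 10*(-3)²) = 156*(-32 + 9² - 10*9) = 156*(-32 + 81 - 90) = 156*(-41) = -6396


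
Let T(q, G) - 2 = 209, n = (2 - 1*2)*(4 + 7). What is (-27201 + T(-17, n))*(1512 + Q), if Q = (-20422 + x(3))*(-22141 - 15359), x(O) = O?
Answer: -20666621183880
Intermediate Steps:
n = 0 (n = (2 - 2)*11 = 0*11 = 0)
T(q, G) = 211 (T(q, G) = 2 + 209 = 211)
Q = 765712500 (Q = (-20422 + 3)*(-22141 - 15359) = -20419*(-37500) = 765712500)
(-27201 + T(-17, n))*(1512 + Q) = (-27201 + 211)*(1512 + 765712500) = -26990*765714012 = -20666621183880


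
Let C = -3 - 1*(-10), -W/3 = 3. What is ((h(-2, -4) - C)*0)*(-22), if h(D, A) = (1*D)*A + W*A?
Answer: 0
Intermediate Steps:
W = -9 (W = -3*3 = -9)
h(D, A) = -9*A + A*D (h(D, A) = (1*D)*A - 9*A = D*A - 9*A = A*D - 9*A = -9*A + A*D)
C = 7 (C = -3 + 10 = 7)
((h(-2, -4) - C)*0)*(-22) = ((-4*(-9 - 2) - 1*7)*0)*(-22) = ((-4*(-11) - 7)*0)*(-22) = ((44 - 7)*0)*(-22) = (37*0)*(-22) = 0*(-22) = 0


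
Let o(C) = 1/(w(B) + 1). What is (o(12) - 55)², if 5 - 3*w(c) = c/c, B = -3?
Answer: 145924/49 ≈ 2978.0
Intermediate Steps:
w(c) = 4/3 (w(c) = 5/3 - c/(3*c) = 5/3 - ⅓*1 = 5/3 - ⅓ = 4/3)
o(C) = 3/7 (o(C) = 1/(4/3 + 1) = 1/(7/3) = 3/7)
(o(12) - 55)² = (3/7 - 55)² = (-382/7)² = 145924/49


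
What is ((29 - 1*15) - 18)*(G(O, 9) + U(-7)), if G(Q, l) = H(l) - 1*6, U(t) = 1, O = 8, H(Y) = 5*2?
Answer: -20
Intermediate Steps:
H(Y) = 10
G(Q, l) = 4 (G(Q, l) = 10 - 1*6 = 10 - 6 = 4)
((29 - 1*15) - 18)*(G(O, 9) + U(-7)) = ((29 - 1*15) - 18)*(4 + 1) = ((29 - 15) - 18)*5 = (14 - 18)*5 = -4*5 = -20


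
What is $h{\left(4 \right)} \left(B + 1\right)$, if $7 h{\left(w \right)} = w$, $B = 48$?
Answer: $28$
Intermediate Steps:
$h{\left(w \right)} = \frac{w}{7}$
$h{\left(4 \right)} \left(B + 1\right) = \frac{1}{7} \cdot 4 \left(48 + 1\right) = \frac{4}{7} \cdot 49 = 28$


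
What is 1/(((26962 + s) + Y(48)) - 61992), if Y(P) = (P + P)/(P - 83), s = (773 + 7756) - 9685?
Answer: -35/1266606 ≈ -2.7633e-5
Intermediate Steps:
s = -1156 (s = 8529 - 9685 = -1156)
Y(P) = 2*P/(-83 + P) (Y(P) = (2*P)/(-83 + P) = 2*P/(-83 + P))
1/(((26962 + s) + Y(48)) - 61992) = 1/(((26962 - 1156) + 2*48/(-83 + 48)) - 61992) = 1/((25806 + 2*48/(-35)) - 61992) = 1/((25806 + 2*48*(-1/35)) - 61992) = 1/((25806 - 96/35) - 61992) = 1/(903114/35 - 61992) = 1/(-1266606/35) = -35/1266606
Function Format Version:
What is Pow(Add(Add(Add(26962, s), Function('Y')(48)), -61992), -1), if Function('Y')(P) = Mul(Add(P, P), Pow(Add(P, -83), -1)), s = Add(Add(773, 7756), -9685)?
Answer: Rational(-35, 1266606) ≈ -2.7633e-5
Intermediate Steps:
s = -1156 (s = Add(8529, -9685) = -1156)
Function('Y')(P) = Mul(2, P, Pow(Add(-83, P), -1)) (Function('Y')(P) = Mul(Mul(2, P), Pow(Add(-83, P), -1)) = Mul(2, P, Pow(Add(-83, P), -1)))
Pow(Add(Add(Add(26962, s), Function('Y')(48)), -61992), -1) = Pow(Add(Add(Add(26962, -1156), Mul(2, 48, Pow(Add(-83, 48), -1))), -61992), -1) = Pow(Add(Add(25806, Mul(2, 48, Pow(-35, -1))), -61992), -1) = Pow(Add(Add(25806, Mul(2, 48, Rational(-1, 35))), -61992), -1) = Pow(Add(Add(25806, Rational(-96, 35)), -61992), -1) = Pow(Add(Rational(903114, 35), -61992), -1) = Pow(Rational(-1266606, 35), -1) = Rational(-35, 1266606)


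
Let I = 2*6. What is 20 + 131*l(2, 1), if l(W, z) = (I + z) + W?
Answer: 1985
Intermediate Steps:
I = 12
l(W, z) = 12 + W + z (l(W, z) = (12 + z) + W = 12 + W + z)
20 + 131*l(2, 1) = 20 + 131*(12 + 2 + 1) = 20 + 131*15 = 20 + 1965 = 1985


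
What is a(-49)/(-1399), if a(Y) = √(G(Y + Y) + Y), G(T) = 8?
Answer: -I*√41/1399 ≈ -0.0045769*I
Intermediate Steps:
a(Y) = √(8 + Y)
a(-49)/(-1399) = √(8 - 49)/(-1399) = √(-41)*(-1/1399) = (I*√41)*(-1/1399) = -I*√41/1399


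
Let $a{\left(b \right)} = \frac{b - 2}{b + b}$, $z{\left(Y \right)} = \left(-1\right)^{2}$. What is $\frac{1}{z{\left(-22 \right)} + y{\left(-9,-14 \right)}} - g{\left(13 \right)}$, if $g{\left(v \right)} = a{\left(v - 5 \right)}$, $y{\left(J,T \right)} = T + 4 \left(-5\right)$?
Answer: $- \frac{107}{264} \approx -0.4053$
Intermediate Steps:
$y{\left(J,T \right)} = -20 + T$ ($y{\left(J,T \right)} = T - 20 = -20 + T$)
$z{\left(Y \right)} = 1$
$a{\left(b \right)} = \frac{-2 + b}{2 b}$
$g{\left(v \right)} = \frac{-7 + v}{2 \left(-5 + v\right)}$ ($g{\left(v \right)} = \frac{-2 + \left(v - 5\right)}{2 \left(v - 5\right)} = \frac{-2 + \left(-5 + v\right)}{2 \left(-5 + v\right)} = \frac{-7 + v}{2 \left(-5 + v\right)}$)
$\frac{1}{z{\left(-22 \right)} + y{\left(-9,-14 \right)}} - g{\left(13 \right)} = \frac{1}{1 - 34} - \frac{-7 + 13}{2 \left(-5 + 13\right)} = \frac{1}{1 - 34} - \frac{1}{2} \cdot \frac{1}{8} \cdot 6 = \frac{1}{-33} - \frac{1}{2} \cdot \frac{1}{8} \cdot 6 = - \frac{1}{33} - \frac{3}{8} = - \frac{107}{264}$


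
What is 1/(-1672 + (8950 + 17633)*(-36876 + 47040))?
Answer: 1/270187940 ≈ 3.7011e-9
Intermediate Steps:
1/(-1672 + (8950 + 17633)*(-36876 + 47040)) = 1/(-1672 + 26583*10164) = 1/(-1672 + 270189612) = 1/270187940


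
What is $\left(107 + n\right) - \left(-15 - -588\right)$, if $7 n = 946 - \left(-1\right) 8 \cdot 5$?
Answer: $- \frac{2276}{7} \approx -325.14$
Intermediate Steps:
$n = \frac{986}{7}$ ($n = \frac{946 - \left(-1\right) 8 \cdot 5}{7} = \frac{946 - \left(-8\right) 5}{7} = \frac{946 - -40}{7} = \frac{946 + 40}{7} = \frac{1}{7} \cdot 986 = \frac{986}{7} \approx 140.86$)
$\left(107 + n\right) - \left(-15 - -588\right) = \left(107 + \frac{986}{7}\right) - \left(-15 - -588\right) = \frac{1735}{7} - \left(-15 + 588\right) = \frac{1735}{7} - 573 = - \frac{2276}{7}$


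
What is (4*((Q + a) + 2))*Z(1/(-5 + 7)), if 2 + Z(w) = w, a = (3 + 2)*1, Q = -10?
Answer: 18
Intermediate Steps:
a = 5 (a = 5*1 = 5)
Z(w) = -2 + w
(4*((Q + a) + 2))*Z(1/(-5 + 7)) = (4*((-10 + 5) + 2))*(-2 + 1/(-5 + 7)) = (4*(-5 + 2))*(-2 + 1/2) = (4*(-3))*(-2 + ½) = -12*(-3/2) = 18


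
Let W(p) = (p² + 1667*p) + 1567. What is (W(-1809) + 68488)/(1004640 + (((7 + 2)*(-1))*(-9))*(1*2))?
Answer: 326933/1004802 ≈ 0.32537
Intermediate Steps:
W(p) = 1567 + p² + 1667*p
(W(-1809) + 68488)/(1004640 + (((7 + 2)*(-1))*(-9))*(1*2)) = ((1567 + (-1809)² + 1667*(-1809)) + 68488)/(1004640 + (((7 + 2)*(-1))*(-9))*(1*2)) = ((1567 + 3272481 - 3015603) + 68488)/(1004640 + ((9*(-1))*(-9))*2) = (258445 + 68488)/(1004640 - 9*(-9)*2) = 326933/(1004640 + 81*2) = 326933/(1004640 + 162) = 326933/1004802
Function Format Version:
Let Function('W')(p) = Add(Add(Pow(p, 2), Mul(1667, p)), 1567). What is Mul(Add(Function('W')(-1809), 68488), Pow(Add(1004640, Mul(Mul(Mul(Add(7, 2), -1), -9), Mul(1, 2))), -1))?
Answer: Rational(326933, 1004802) ≈ 0.32537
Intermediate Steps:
Function('W')(p) = Add(1567, Pow(p, 2), Mul(1667, p))
Mul(Add(Function('W')(-1809), 68488), Pow(Add(1004640, Mul(Mul(Mul(Add(7, 2), -1), -9), Mul(1, 2))), -1)) = Mul(Add(Add(1567, Pow(-1809, 2), Mul(1667, -1809)), 68488), Pow(Add(1004640, Mul(Mul(Mul(Add(7, 2), -1), -9), Mul(1, 2))), -1)) = Mul(Add(Add(1567, 3272481, -3015603), 68488), Pow(Add(1004640, Mul(Mul(Mul(9, -1), -9), 2)), -1)) = Mul(Add(258445, 68488), Pow(Add(1004640, Mul(Mul(-9, -9), 2)), -1)) = Mul(326933, Pow(Add(1004640, Mul(81, 2)), -1)) = Mul(326933, Pow(Add(1004640, 162), -1)) = Mul(326933, Pow(1004802, -1)) = Mul(326933, Rational(1, 1004802)) = Rational(326933, 1004802)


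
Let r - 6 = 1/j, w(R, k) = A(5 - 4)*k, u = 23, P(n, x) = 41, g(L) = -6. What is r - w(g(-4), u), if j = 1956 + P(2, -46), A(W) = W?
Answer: -33948/1997 ≈ -17.000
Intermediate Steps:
w(R, k) = k (w(R, k) = (5 - 4)*k = 1*k = k)
j = 1997 (j = 1956 + 41 = 1997)
r = 11983/1997 (r = 6 + 1/1997 = 11983/1997 ≈ 6.0005)
r - w(g(-4), u) = 11983/1997 - 1*23 = 11983/1997 - 23 = -33948/1997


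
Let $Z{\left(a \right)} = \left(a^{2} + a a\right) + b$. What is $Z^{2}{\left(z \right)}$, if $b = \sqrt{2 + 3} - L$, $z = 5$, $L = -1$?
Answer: $\left(51 + \sqrt{5}\right)^{2} \approx 2834.1$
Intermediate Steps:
$b = 1 + \sqrt{5}$ ($b = \sqrt{2 + 3} - -1 = \sqrt{5} + 1 = 1 + \sqrt{5} \approx 3.2361$)
$Z{\left(a \right)} = 1 + \sqrt{5} + 2 a^{2}$ ($Z{\left(a \right)} = \left(a^{2} + a a\right) + \left(1 + \sqrt{5}\right) = \left(a^{2} + a^{2}\right) + \left(1 + \sqrt{5}\right) = 2 a^{2} + \left(1 + \sqrt{5}\right) = 1 + \sqrt{5} + 2 a^{2}$)
$Z^{2}{\left(z \right)} = \left(1 + \sqrt{5} + 2 \cdot 5^{2}\right)^{2} = \left(1 + \sqrt{5} + 2 \cdot 25\right)^{2} = \left(1 + \sqrt{5} + 50\right)^{2} = \left(51 + \sqrt{5}\right)^{2}$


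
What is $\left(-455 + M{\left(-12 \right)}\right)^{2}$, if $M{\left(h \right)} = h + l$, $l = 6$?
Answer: $212521$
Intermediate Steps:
$M{\left(h \right)} = 6 + h$ ($M{\left(h \right)} = h + 6 = 6 + h$)
$\left(-455 + M{\left(-12 \right)}\right)^{2} = \left(-455 + \left(6 - 12\right)\right)^{2} = \left(-455 - 6\right)^{2} = \left(-461\right)^{2} = 212521$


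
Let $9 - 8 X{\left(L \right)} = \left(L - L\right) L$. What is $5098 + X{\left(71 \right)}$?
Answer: $\frac{40793}{8} \approx 5099.1$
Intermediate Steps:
$X{\left(L \right)} = \frac{9}{8}$ ($X{\left(L \right)} = \frac{9}{8} - \frac{\left(L - L\right) L}{8} = \frac{9}{8} - \frac{0 L}{8} = \frac{9}{8} - 0 = \frac{9}{8} + 0 = \frac{9}{8}$)
$5098 + X{\left(71 \right)} = 5098 + \frac{9}{8} = \frac{40793}{8}$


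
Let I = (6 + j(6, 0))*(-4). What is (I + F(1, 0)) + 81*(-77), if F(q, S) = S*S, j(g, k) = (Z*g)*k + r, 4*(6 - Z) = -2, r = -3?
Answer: -6249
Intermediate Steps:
Z = 13/2 (Z = 6 - ¼*(-2) = 6 + ½ = 13/2 ≈ 6.5000)
j(g, k) = -3 + 13*g*k/2 (j(g, k) = (13*g/2)*k - 3 = 13*g*k/2 - 3 = -3 + 13*g*k/2)
F(q, S) = S²
I = -12 (I = (6 + (-3 + (13/2)*6*0))*(-4) = (6 + (-3 + 0))*(-4) = (6 - 3)*(-4) = 3*(-4) = -12)
(I + F(1, 0)) + 81*(-77) = (-12 + 0²) + 81*(-77) = (-12 + 0) - 6237 = -12 - 6237 = -6249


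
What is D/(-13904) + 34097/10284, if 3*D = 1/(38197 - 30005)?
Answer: 323641813389/97613643776 ≈ 3.3155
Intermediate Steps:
D = 1/24576 (D = 1/(3*(38197 - 30005)) = (⅓)/8192 = (⅓)*(1/8192) = 1/24576 ≈ 4.0690e-5)
D/(-13904) + 34097/10284 = (1/24576)/(-13904) + 34097/10284 = (1/24576)*(-1/13904) + 34097*(1/10284) = -1/341704704 + 34097/10284 = 323641813389/97613643776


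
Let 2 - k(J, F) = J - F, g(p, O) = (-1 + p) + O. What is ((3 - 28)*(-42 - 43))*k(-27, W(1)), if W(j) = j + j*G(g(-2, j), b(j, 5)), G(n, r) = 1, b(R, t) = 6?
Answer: 65875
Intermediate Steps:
g(p, O) = -1 + O + p
W(j) = 2*j (W(j) = j + j*1 = j + j = 2*j)
k(J, F) = 2 + F - J (k(J, F) = 2 - (J - F) = 2 + (F - J) = 2 + F - J)
((3 - 28)*(-42 - 43))*k(-27, W(1)) = ((3 - 28)*(-42 - 43))*(2 + 2*1 - 1*(-27)) = (-25*(-85))*(2 + 2 + 27) = 2125*31 = 65875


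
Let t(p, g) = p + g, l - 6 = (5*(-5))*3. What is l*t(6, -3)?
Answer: -207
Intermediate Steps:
l = -69 (l = 6 + (5*(-5))*3 = 6 - 25*3 = 6 - 75 = -69)
t(p, g) = g + p
l*t(6, -3) = -69*(-3 + 6) = -69*3 = -207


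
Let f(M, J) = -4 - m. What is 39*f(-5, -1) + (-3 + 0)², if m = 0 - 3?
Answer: -30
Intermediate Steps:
m = -3
f(M, J) = -1 (f(M, J) = -4 - 1*(-3) = -4 + 3 = -1)
39*f(-5, -1) + (-3 + 0)² = 39*(-1) + (-3 + 0)² = -39 + (-3)² = -39 + 9 = -30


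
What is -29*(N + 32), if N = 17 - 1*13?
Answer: -1044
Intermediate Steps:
N = 4 (N = 17 - 13 = 4)
-29*(N + 32) = -29*(4 + 32) = -29*36 = -1044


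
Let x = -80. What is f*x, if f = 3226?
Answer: -258080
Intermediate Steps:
f*x = 3226*(-80) = -258080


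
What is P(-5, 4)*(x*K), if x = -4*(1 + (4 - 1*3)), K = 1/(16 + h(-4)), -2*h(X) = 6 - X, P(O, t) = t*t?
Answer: -128/11 ≈ -11.636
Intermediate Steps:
P(O, t) = t²
h(X) = -3 + X/2 (h(X) = -(6 - X)/2 = -3 + X/2)
K = 1/11 (K = 1/(16 + (-3 + (½)*(-4))) = 1/(16 + (-3 - 2)) = 1/(16 - 5) = 1/11 ≈ 0.090909)
x = -8 (x = -4*(1 + (4 - 3)) = -4*(1 + 1) = -4*2 = -8)
P(-5, 4)*(x*K) = 4²*(-8*1/11) = 16*(-8/11) = -128/11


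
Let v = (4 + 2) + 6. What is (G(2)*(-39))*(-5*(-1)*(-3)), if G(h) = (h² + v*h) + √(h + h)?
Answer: 17550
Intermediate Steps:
v = 12 (v = 6 + 6 = 12)
G(h) = h² + 12*h + √2*√h (G(h) = (h² + 12*h) + √(h + h) = (h² + 12*h) + √(2*h) = (h² + 12*h) + √2*√h = h² + 12*h + √2*√h)
(G(2)*(-39))*(-5*(-1)*(-3)) = ((2² + 12*2 + √2*√2)*(-39))*(-5*(-1)*(-3)) = ((4 + 24 + 2)*(-39))*(5*(-3)) = (30*(-39))*(-15) = -1170*(-15) = 17550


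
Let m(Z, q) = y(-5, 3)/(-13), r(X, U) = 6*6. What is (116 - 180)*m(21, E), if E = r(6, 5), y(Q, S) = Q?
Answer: -320/13 ≈ -24.615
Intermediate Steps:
r(X, U) = 36
E = 36
m(Z, q) = 5/13 (m(Z, q) = -5/(-13) = -5*(-1/13) = 5/13)
(116 - 180)*m(21, E) = (116 - 180)*(5/13) = -64*5/13 = -320/13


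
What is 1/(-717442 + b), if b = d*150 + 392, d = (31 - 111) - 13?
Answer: -1/731000 ≈ -1.3680e-6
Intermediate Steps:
d = -93 (d = -80 - 13 = -93)
b = -13558 (b = -93*150 + 392 = -13950 + 392 = -13558)
1/(-717442 + b) = 1/(-717442 - 13558) = 1/(-731000) = -1/731000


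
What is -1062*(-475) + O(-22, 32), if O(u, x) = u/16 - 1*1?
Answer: 4035581/8 ≈ 5.0445e+5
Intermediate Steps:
O(u, x) = -1 + u/16 (O(u, x) = u*(1/16) - 1 = u/16 - 1 = -1 + u/16)
-1062*(-475) + O(-22, 32) = -1062*(-475) + (-1 + (1/16)*(-22)) = 504450 + (-1 - 11/8) = 504450 - 19/8 = 4035581/8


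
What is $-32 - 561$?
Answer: $-593$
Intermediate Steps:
$-32 - 561 = -593$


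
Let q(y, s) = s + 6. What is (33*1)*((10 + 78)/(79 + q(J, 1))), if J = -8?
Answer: 1452/43 ≈ 33.767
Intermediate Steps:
q(y, s) = 6 + s
(33*1)*((10 + 78)/(79 + q(J, 1))) = (33*1)*((10 + 78)/(79 + (6 + 1))) = 33*(88/(79 + 7)) = 33*(88/86) = 33*(88*(1/86)) = 33*(44/43) = 1452/43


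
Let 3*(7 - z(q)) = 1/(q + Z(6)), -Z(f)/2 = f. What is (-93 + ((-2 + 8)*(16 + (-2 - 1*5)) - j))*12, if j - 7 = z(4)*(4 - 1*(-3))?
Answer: -2287/2 ≈ -1143.5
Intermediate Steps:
Z(f) = -2*f
z(q) = 7 - 1/(3*(-12 + q)) (z(q) = 7 - 1/(3*(q - 2*6)) = 7 - 1/(3*(q - 12)) = 7 - 1/(3*(-12 + q)))
j = 1351/24 (j = 7 + ((-253 + 21*4)/(3*(-12 + 4)))*(4 - 1*(-3)) = 7 + ((⅓)*(-253 + 84)/(-8))*(4 + 3) = 7 + ((⅓)*(-⅛)*(-169))*7 = 7 + (169/24)*7 = 7 + 1183/24 = 1351/24 ≈ 56.292)
(-93 + ((-2 + 8)*(16 + (-2 - 1*5)) - j))*12 = (-93 + ((-2 + 8)*(16 + (-2 - 1*5)) - 1*1351/24))*12 = (-93 + (6*(16 + (-2 - 5)) - 1351/24))*12 = (-93 + (6*(16 - 7) - 1351/24))*12 = (-93 + (6*9 - 1351/24))*12 = (-93 + (54 - 1351/24))*12 = (-93 - 55/24)*12 = -2287/24*12 = -2287/2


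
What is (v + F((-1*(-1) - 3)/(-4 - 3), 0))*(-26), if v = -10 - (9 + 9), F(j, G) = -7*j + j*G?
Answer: 780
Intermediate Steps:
F(j, G) = -7*j + G*j
v = -28 (v = -10 - 1*18 = -10 - 18 = -28)
(v + F((-1*(-1) - 3)/(-4 - 3), 0))*(-26) = (-28 + ((-1*(-1) - 3)/(-4 - 3))*(-7 + 0))*(-26) = (-28 + ((1 - 3)/(-7))*(-7))*(-26) = (-28 - 2*(-⅐)*(-7))*(-26) = (-28 + (2/7)*(-7))*(-26) = (-28 - 2)*(-26) = -30*(-26) = 780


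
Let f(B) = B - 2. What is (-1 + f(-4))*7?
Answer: -49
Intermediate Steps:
f(B) = -2 + B
(-1 + f(-4))*7 = (-1 + (-2 - 4))*7 = (-1 - 6)*7 = -7*7 = -49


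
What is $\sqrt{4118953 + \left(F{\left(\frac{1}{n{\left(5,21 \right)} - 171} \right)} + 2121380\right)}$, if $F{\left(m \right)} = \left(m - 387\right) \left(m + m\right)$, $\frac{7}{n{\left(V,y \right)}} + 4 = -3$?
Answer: $\frac{\sqrt{184614144602}}{172} \approx 2498.1$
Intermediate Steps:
$n{\left(V,y \right)} = -1$ ($n{\left(V,y \right)} = \frac{7}{-4 - 3} = \frac{7}{-7} = 7 \left(- \frac{1}{7}\right) = -1$)
$F{\left(m \right)} = 2 m \left(-387 + m\right)$ ($F{\left(m \right)} = \left(-387 + m\right) 2 m = 2 m \left(-387 + m\right)$)
$\sqrt{4118953 + \left(F{\left(\frac{1}{n{\left(5,21 \right)} - 171} \right)} + 2121380\right)} = \sqrt{4118953 + \left(\frac{2 \left(-387 + \frac{1}{-1 - 171}\right)}{-1 - 171} + 2121380\right)} = \sqrt{4118953 + \left(\frac{2 \left(-387 + \frac{1}{-172}\right)}{-172} + 2121380\right)} = \sqrt{4118953 + \left(2 \left(- \frac{1}{172}\right) \left(-387 - \frac{1}{172}\right) + 2121380\right)} = \sqrt{4118953 + \left(2 \left(- \frac{1}{172}\right) \left(- \frac{66565}{172}\right) + 2121380\right)} = \sqrt{4118953 + \left(\frac{66565}{14792} + 2121380\right)} = \sqrt{4118953 + \frac{31379519525}{14792}} = \sqrt{\frac{92307072301}{14792}} = \frac{\sqrt{184614144602}}{172}$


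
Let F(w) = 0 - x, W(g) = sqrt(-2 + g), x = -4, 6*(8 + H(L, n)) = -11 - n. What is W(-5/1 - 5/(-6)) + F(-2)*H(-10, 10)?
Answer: -46 + I*sqrt(222)/6 ≈ -46.0 + 2.4833*I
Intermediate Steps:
H(L, n) = -59/6 - n/6 (H(L, n) = -8 + (-11 - n)/6 = -8 + (-11/6 - n/6) = -59/6 - n/6)
F(w) = 4 (F(w) = 0 - 1*(-4) = 0 + 4 = 4)
W(-5/1 - 5/(-6)) + F(-2)*H(-10, 10) = sqrt(-2 + (-5/1 - 5/(-6))) + 4*(-59/6 - 1/6*10) = sqrt(-2 + (-5*1 - 5*(-1/6))) + 4*(-59/6 - 5/3) = sqrt(-2 + (-5 + 5/6)) + 4*(-23/2) = sqrt(-2 - 25/6) - 46 = sqrt(-37/6) - 46 = I*sqrt(222)/6 - 46 = -46 + I*sqrt(222)/6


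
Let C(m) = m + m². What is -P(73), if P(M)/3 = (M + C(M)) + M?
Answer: -16644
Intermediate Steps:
P(M) = 6*M + 3*M*(1 + M) (P(M) = 3*((M + M*(1 + M)) + M) = 3*(2*M + M*(1 + M)) = 6*M + 3*M*(1 + M))
-P(73) = -3*73*(3 + 73) = -3*73*76 = -1*16644 = -16644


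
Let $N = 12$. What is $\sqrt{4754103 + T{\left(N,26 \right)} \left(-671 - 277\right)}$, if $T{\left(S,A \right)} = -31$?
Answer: $3 \sqrt{531499} \approx 2187.1$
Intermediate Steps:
$\sqrt{4754103 + T{\left(N,26 \right)} \left(-671 - 277\right)} = \sqrt{4754103 - 31 \left(-671 - 277\right)} = \sqrt{4754103 - -29388} = \sqrt{4754103 + 29388} = \sqrt{4783491} = 3 \sqrt{531499}$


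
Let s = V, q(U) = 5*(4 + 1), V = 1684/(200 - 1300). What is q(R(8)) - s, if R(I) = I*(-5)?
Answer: 7296/275 ≈ 26.531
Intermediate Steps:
R(I) = -5*I
V = -421/275 (V = 1684/(-1100) = 1684*(-1/1100) = -421/275 ≈ -1.5309)
q(U) = 25 (q(U) = 5*5 = 25)
s = -421/275 ≈ -1.5309
q(R(8)) - s = 25 - 1*(-421/275) = 25 + 421/275 = 7296/275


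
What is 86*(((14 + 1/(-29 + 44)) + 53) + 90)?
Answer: 202616/15 ≈ 13508.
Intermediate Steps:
86*(((14 + 1/(-29 + 44)) + 53) + 90) = 86*(((14 + 1/15) + 53) + 90) = 86*((211/15 + 53) + 90) = 86*(1006/15 + 90) = 86*(2356/15) = 202616/15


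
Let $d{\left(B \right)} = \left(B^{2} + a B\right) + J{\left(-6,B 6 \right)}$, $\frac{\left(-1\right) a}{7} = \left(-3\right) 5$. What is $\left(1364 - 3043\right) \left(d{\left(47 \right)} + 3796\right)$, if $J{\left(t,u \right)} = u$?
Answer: $-18841738$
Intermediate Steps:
$a = 105$ ($a = - 7 \left(\left(-3\right) 5\right) = \left(-7\right) \left(-15\right) = 105$)
$d{\left(B \right)} = B^{2} + 111 B$ ($d{\left(B \right)} = \left(B^{2} + 105 B\right) + B 6 = \left(B^{2} + 105 B\right) + 6 B = B^{2} + 111 B$)
$\left(1364 - 3043\right) \left(d{\left(47 \right)} + 3796\right) = \left(1364 - 3043\right) \left(47 \left(111 + 47\right) + 3796\right) = - 1679 \left(47 \cdot 158 + 3796\right) = - 1679 \left(7426 + 3796\right) = \left(-1679\right) 11222 = -18841738$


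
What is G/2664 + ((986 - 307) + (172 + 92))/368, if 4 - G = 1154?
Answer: 11353/5328 ≈ 2.1308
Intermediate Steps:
G = -1150 (G = 4 - 1*1154 = 4 - 1154 = -1150)
G/2664 + ((986 - 307) + (172 + 92))/368 = -1150/2664 + ((986 - 307) + (172 + 92))/368 = -1150*1/2664 + (679 + 264)*(1/368) = -575/1332 + 943*(1/368) = -575/1332 + 41/16 = 11353/5328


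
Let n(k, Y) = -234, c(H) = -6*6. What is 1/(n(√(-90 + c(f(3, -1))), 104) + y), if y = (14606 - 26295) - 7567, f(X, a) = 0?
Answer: -1/19490 ≈ -5.1308e-5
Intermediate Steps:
c(H) = -36
y = -19256 (y = -11689 - 7567 = -19256)
1/(n(√(-90 + c(f(3, -1))), 104) + y) = 1/(-234 - 19256) = 1/(-19490) = -1/19490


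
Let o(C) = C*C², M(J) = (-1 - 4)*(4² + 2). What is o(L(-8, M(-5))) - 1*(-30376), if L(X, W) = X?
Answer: 29864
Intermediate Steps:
M(J) = -90 (M(J) = -5*(16 + 2) = -5*18 = -90)
o(C) = C³
o(L(-8, M(-5))) - 1*(-30376) = (-8)³ - 1*(-30376) = -512 + 30376 = 29864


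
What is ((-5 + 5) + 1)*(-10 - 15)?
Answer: -25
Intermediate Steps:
((-5 + 5) + 1)*(-10 - 15) = (0 + 1)*(-25) = 1*(-25) = -25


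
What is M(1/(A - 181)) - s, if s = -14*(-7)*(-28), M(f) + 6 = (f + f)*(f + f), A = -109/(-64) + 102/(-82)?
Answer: 614485644192802/224428640121 ≈ 2738.0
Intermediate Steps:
A = 1205/2624 (A = -109*(-1/64) + 102*(-1/82) = 109/64 - 51/41 = 1205/2624 ≈ 0.45922)
M(f) = -6 + 4*f² (M(f) = -6 + (f + f)*(f + f) = -6 + (2*f)*(2*f) = -6 + 4*f²)
s = -2744 (s = 98*(-28) = -2744)
M(1/(A - 181)) - s = (-6 + 4*(1/(1205/2624 - 181))²) - 1*(-2744) = (-6 + 4*(1/(-473739/2624))²) + 2744 = (-6 + 4*(-2624/473739)²) + 2744 = (-6 + 4*(6885376/224428640121)) + 2744 = (-6 + 27541504/224428640121) + 2744 = -1346544299222/224428640121 + 2744 = 614485644192802/224428640121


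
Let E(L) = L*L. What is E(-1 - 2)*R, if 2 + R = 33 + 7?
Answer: 342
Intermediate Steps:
R = 38 (R = -2 + (33 + 7) = -2 + 40 = 38)
E(L) = L²
E(-1 - 2)*R = (-1 - 2)²*38 = (-3)²*38 = 9*38 = 342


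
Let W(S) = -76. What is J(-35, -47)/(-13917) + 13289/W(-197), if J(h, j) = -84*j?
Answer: -61747687/352564 ≈ -175.14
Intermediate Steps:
J(-35, -47)/(-13917) + 13289/W(-197) = -84*(-47)/(-13917) + 13289/(-76) = 3948*(-1/13917) + 13289*(-1/76) = -1316/4639 - 13289/76 = -61747687/352564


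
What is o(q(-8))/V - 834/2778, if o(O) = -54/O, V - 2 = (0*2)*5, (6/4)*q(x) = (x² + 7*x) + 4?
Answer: -13613/3704 ≈ -3.6752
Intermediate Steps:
q(x) = 8/3 + 2*x²/3 + 14*x/3 (q(x) = 2*((x² + 7*x) + 4)/3 = 2*(4 + x² + 7*x)/3 = 8/3 + 2*x²/3 + 14*x/3)
V = 2 (V = 2 + (0*2)*5 = 2 + 0*5 = 2 + 0 = 2)
o(q(-8))/V - 834/2778 = -54/(8/3 + (⅔)*(-8)² + (14/3)*(-8))/2 - 834/2778 = -54/(8/3 + (⅔)*64 - 112/3)*(½) - 834*1/2778 = -54/(8/3 + 128/3 - 112/3)*(½) - 139/463 = -54/8*(½) - 139/463 = -54*⅛*(½) - 139/463 = -27/4*½ - 139/463 = -27/8 - 139/463 = -13613/3704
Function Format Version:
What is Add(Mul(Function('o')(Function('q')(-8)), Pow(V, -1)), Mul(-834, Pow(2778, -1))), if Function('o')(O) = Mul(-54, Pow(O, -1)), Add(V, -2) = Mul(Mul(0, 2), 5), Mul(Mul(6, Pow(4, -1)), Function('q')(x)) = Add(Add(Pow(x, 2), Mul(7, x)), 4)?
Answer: Rational(-13613, 3704) ≈ -3.6752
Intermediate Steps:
Function('q')(x) = Add(Rational(8, 3), Mul(Rational(2, 3), Pow(x, 2)), Mul(Rational(14, 3), x)) (Function('q')(x) = Mul(Rational(2, 3), Add(Add(Pow(x, 2), Mul(7, x)), 4)) = Mul(Rational(2, 3), Add(4, Pow(x, 2), Mul(7, x))) = Add(Rational(8, 3), Mul(Rational(2, 3), Pow(x, 2)), Mul(Rational(14, 3), x)))
V = 2 (V = Add(2, Mul(Mul(0, 2), 5)) = Add(2, Mul(0, 5)) = Add(2, 0) = 2)
Add(Mul(Function('o')(Function('q')(-8)), Pow(V, -1)), Mul(-834, Pow(2778, -1))) = Add(Mul(Mul(-54, Pow(Add(Rational(8, 3), Mul(Rational(2, 3), Pow(-8, 2)), Mul(Rational(14, 3), -8)), -1)), Pow(2, -1)), Mul(-834, Pow(2778, -1))) = Add(Mul(Mul(-54, Pow(Add(Rational(8, 3), Mul(Rational(2, 3), 64), Rational(-112, 3)), -1)), Rational(1, 2)), Mul(-834, Rational(1, 2778))) = Add(Mul(Mul(-54, Pow(Add(Rational(8, 3), Rational(128, 3), Rational(-112, 3)), -1)), Rational(1, 2)), Rational(-139, 463)) = Add(Mul(Mul(-54, Pow(8, -1)), Rational(1, 2)), Rational(-139, 463)) = Add(Mul(Mul(-54, Rational(1, 8)), Rational(1, 2)), Rational(-139, 463)) = Add(Mul(Rational(-27, 4), Rational(1, 2)), Rational(-139, 463)) = Add(Rational(-27, 8), Rational(-139, 463)) = Rational(-13613, 3704)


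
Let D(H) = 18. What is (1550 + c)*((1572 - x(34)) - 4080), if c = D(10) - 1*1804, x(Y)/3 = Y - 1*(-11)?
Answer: 623748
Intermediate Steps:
x(Y) = 33 + 3*Y (x(Y) = 3*(Y - 1*(-11)) = 3*(Y + 11) = 3*(11 + Y) = 33 + 3*Y)
c = -1786 (c = 18 - 1*1804 = 18 - 1804 = -1786)
(1550 + c)*((1572 - x(34)) - 4080) = (1550 - 1786)*((1572 - (33 + 3*34)) - 4080) = -236*((1572 - (33 + 102)) - 4080) = -236*((1572 - 1*135) - 4080) = -236*((1572 - 135) - 4080) = -236*(1437 - 4080) = -236*(-2643) = 623748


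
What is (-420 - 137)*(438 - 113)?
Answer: -181025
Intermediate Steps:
(-420 - 137)*(438 - 113) = -557*325 = -181025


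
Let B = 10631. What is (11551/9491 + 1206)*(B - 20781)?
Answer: -116295624550/9491 ≈ -1.2253e+7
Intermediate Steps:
(11551/9491 + 1206)*(B - 20781) = (11551/9491 + 1206)*(10631 - 20781) = (11551*(1/9491) + 1206)*(-10150) = (11551/9491 + 1206)*(-10150) = (11457697/9491)*(-10150) = -116295624550/9491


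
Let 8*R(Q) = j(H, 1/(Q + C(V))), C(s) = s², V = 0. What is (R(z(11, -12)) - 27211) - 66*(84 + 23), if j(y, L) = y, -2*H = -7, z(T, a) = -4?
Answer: -548361/16 ≈ -34273.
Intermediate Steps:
H = 7/2 (H = -½*(-7) = 7/2 ≈ 3.5000)
R(Q) = 7/16 (R(Q) = (⅛)*(7/2) = 7/16)
(R(z(11, -12)) - 27211) - 66*(84 + 23) = (7/16 - 27211) - 66*(84 + 23) = -435369/16 - 66*107 = -435369/16 - 7062 = -548361/16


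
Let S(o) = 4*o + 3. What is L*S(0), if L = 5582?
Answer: 16746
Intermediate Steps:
S(o) = 3 + 4*o
L*S(0) = 5582*(3 + 4*0) = 5582*(3 + 0) = 5582*3 = 16746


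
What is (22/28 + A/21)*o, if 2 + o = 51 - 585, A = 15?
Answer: -804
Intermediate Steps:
o = -536 (o = -2 + (51 - 585) = -2 - 534 = -536)
(22/28 + A/21)*o = (22/28 + 15/21)*(-536) = (22*(1/28) + 15*(1/21))*(-536) = (11/14 + 5/7)*(-536) = (3/2)*(-536) = -804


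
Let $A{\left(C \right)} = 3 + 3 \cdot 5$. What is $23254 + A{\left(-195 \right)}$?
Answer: $23272$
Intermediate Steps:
$A{\left(C \right)} = 18$ ($A{\left(C \right)} = 3 + 15 = 18$)
$23254 + A{\left(-195 \right)} = 23254 + 18 = 23272$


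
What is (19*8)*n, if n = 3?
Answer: 456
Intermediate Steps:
(19*8)*n = (19*8)*3 = 152*3 = 456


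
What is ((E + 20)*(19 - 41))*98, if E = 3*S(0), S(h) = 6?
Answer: -81928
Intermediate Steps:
E = 18 (E = 3*6 = 18)
((E + 20)*(19 - 41))*98 = ((18 + 20)*(19 - 41))*98 = (38*(-22))*98 = -836*98 = -81928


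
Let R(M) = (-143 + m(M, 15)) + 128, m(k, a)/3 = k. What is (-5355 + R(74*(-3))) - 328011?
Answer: -334047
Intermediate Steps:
m(k, a) = 3*k
R(M) = -15 + 3*M (R(M) = (-143 + 3*M) + 128 = -15 + 3*M)
(-5355 + R(74*(-3))) - 328011 = (-5355 + (-15 + 3*(74*(-3)))) - 328011 = (-5355 + (-15 + 3*(-222))) - 328011 = (-5355 + (-15 - 666)) - 328011 = (-5355 - 681) - 328011 = -6036 - 328011 = -334047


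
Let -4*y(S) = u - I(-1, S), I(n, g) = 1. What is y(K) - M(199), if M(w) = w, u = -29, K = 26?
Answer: -383/2 ≈ -191.50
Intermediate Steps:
y(S) = 15/2 (y(S) = -(-29 - 1*1)/4 = -(-29 - 1)/4 = -¼*(-30) = 15/2)
y(K) - M(199) = 15/2 - 1*199 = 15/2 - 199 = -383/2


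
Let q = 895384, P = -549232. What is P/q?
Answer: -68654/111923 ≈ -0.61340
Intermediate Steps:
P/q = -549232/895384 = -549232*1/895384 = -68654/111923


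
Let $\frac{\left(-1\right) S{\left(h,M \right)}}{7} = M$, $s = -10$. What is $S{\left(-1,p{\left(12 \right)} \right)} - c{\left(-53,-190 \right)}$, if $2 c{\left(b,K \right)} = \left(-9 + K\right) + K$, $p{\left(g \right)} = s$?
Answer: $\frac{529}{2} \approx 264.5$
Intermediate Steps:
$p{\left(g \right)} = -10$
$c{\left(b,K \right)} = - \frac{9}{2} + K$ ($c{\left(b,K \right)} = \frac{\left(-9 + K\right) + K}{2} = \frac{-9 + 2 K}{2} = - \frac{9}{2} + K$)
$S{\left(h,M \right)} = - 7 M$
$S{\left(-1,p{\left(12 \right)} \right)} - c{\left(-53,-190 \right)} = \left(-7\right) \left(-10\right) - \left(- \frac{9}{2} - 190\right) = 70 - - \frac{389}{2} = 70 + \frac{389}{2} = \frac{529}{2}$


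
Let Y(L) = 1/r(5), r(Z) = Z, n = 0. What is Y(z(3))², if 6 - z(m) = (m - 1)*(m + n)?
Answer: 1/25 ≈ 0.040000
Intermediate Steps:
z(m) = 6 - m*(-1 + m) (z(m) = 6 - (m - 1)*(m + 0) = 6 - (-1 + m)*m = 6 - m*(-1 + m))
Y(L) = ⅕ (Y(L) = 1/5 = ⅕)
Y(z(3))² = (⅕)² = 1/25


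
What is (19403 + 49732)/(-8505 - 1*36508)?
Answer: -69135/45013 ≈ -1.5359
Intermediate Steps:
(19403 + 49732)/(-8505 - 1*36508) = 69135/(-8505 - 36508) = 69135/(-45013) = 69135*(-1/45013) = -69135/45013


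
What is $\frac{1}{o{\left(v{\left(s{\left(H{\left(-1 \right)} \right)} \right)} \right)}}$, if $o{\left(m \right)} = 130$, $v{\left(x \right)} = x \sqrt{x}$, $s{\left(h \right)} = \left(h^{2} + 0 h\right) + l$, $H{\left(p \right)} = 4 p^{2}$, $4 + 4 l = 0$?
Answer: $\frac{1}{130} \approx 0.0076923$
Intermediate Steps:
$l = -1$ ($l = -1 + \frac{1}{4} \cdot 0 = -1 + 0 = -1$)
$s{\left(h \right)} = -1 + h^{2}$ ($s{\left(h \right)} = \left(h^{2} + 0 h\right) - 1 = \left(h^{2} + 0\right) - 1 = h^{2} - 1 = -1 + h^{2}$)
$v{\left(x \right)} = x^{\frac{3}{2}}$
$\frac{1}{o{\left(v{\left(s{\left(H{\left(-1 \right)} \right)} \right)} \right)}} = \frac{1}{130}$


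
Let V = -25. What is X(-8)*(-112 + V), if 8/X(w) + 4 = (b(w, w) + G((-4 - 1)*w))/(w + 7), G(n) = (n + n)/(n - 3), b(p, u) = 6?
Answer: 20276/225 ≈ 90.116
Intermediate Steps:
G(n) = 2*n/(-3 + n) (G(n) = (2*n)/(-3 + n) = 2*n/(-3 + n))
X(w) = 8/(-4 + (6 - 10*w/(-3 - 5*w))/(7 + w)) (X(w) = 8/(-4 + (6 + 2*((-4 - 1)*w)/(-3 + (-4 - 1)*w))/(w + 7)) = 8/(-4 + (6 + 2*(-5*w)/(-3 - 5*w))/(7 + w)) = 8/(-4 + (6 - 10*w/(-3 - 5*w))/(7 + w)))
X(-8)*(-112 + V) = (4*(-21 - 38*(-8) - 5*(-8)²)/(33 + 10*(-8)² + 56*(-8)))*(-112 - 25) = (4*(-21 + 304 - 5*64)/(33 + 10*64 - 448))*(-137) = (4*(-21 + 304 - 320)/(33 + 640 - 448))*(-137) = (4*(-37)/225)*(-137) = (4*(1/225)*(-37))*(-137) = -148/225*(-137) = 20276/225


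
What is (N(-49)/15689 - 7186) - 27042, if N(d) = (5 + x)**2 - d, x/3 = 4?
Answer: -537002754/15689 ≈ -34228.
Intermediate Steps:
x = 12 (x = 3*4 = 12)
N(d) = 289 - d (N(d) = (5 + 12)**2 - d = 17**2 - d = 289 - d)
(N(-49)/15689 - 7186) - 27042 = ((289 - 1*(-49))/15689 - 7186) - 27042 = ((289 + 49)*(1/15689) - 7186) - 27042 = (338*(1/15689) - 7186) - 27042 = (338/15689 - 7186) - 27042 = -112740816/15689 - 27042 = -537002754/15689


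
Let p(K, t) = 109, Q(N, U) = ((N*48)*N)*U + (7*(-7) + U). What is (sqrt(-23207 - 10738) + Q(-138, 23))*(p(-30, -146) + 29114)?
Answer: 614400424650 + 29223*I*sqrt(33945) ≈ 6.144e+11 + 5.3841e+6*I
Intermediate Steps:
Q(N, U) = -49 + U + 48*U*N**2 (Q(N, U) = ((48*N)*N)*U + (-49 + U) = (48*N**2)*U + (-49 + U) = 48*U*N**2 + (-49 + U) = -49 + U + 48*U*N**2)
(sqrt(-23207 - 10738) + Q(-138, 23))*(p(-30, -146) + 29114) = (sqrt(-23207 - 10738) + (-49 + 23 + 48*23*(-138)**2))*(109 + 29114) = (sqrt(-33945) + (-49 + 23 + 48*23*19044))*29223 = (I*sqrt(33945) + (-49 + 23 + 21024576))*29223 = (I*sqrt(33945) + 21024550)*29223 = (21024550 + I*sqrt(33945))*29223 = 614400424650 + 29223*I*sqrt(33945)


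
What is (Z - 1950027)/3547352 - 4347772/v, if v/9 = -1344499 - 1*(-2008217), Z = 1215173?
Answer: -450288639643/481590281196 ≈ -0.93500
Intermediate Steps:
v = 5973462 (v = 9*(-1344499 - 1*(-2008217)) = 9*(-1344499 + 2008217) = 9*663718 = 5973462)
(Z - 1950027)/3547352 - 4347772/v = (1215173 - 1950027)/3547352 - 4347772/5973462 = -734854*1/3547352 - 4347772*1/5973462 = -367427/1773676 - 197626/271521 = -450288639643/481590281196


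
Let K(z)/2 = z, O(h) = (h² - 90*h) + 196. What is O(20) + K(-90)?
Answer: -1384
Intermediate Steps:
O(h) = 196 + h² - 90*h
K(z) = 2*z
O(20) + K(-90) = (196 + 20² - 90*20) + 2*(-90) = (196 + 400 - 1800) - 180 = -1204 - 180 = -1384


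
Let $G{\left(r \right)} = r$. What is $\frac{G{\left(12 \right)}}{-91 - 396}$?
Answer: $- \frac{12}{487} \approx -0.024641$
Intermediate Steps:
$\frac{G{\left(12 \right)}}{-91 - 396} = \frac{1}{-91 - 396} \cdot 12 = \frac{1}{-487} \cdot 12 = \left(- \frac{1}{487}\right) 12 = - \frac{12}{487}$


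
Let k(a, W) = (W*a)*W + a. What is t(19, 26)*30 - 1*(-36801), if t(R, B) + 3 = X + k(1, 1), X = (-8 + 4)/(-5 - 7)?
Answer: 36781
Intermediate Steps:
k(a, W) = a + a*W**2 (k(a, W) = a*W**2 + a = a + a*W**2)
X = 1/3 (X = -4/(-12) = -4*(-1/12) = 1/3 ≈ 0.33333)
t(R, B) = -2/3 (t(R, B) = -3 + (1/3 + 1*(1 + 1**2)) = -3 + (1/3 + 1*(1 + 1)) = -3 + (1/3 + 1*2) = -3 + (1/3 + 2) = -3 + 7/3 = -2/3)
t(19, 26)*30 - 1*(-36801) = -2/3*30 - 1*(-36801) = -20 + 36801 = 36781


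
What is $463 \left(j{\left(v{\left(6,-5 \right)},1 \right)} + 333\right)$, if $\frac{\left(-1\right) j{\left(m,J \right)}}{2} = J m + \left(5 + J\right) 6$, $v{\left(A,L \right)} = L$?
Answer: $125473$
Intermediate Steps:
$j{\left(m,J \right)} = -60 - 12 J - 2 J m$ ($j{\left(m,J \right)} = - 2 \left(J m + \left(5 + J\right) 6\right) = - 2 \left(J m + \left(30 + 6 J\right)\right) = - 2 \left(30 + 6 J + J m\right) = -60 - 12 J - 2 J m$)
$463 \left(j{\left(v{\left(6,-5 \right)},1 \right)} + 333\right) = 463 \left(\left(-60 - 12 - 2 \left(-5\right)\right) + 333\right) = 463 \left(\left(-60 - 12 + 10\right) + 333\right) = 463 \left(-62 + 333\right) = 463 \cdot 271 = 125473$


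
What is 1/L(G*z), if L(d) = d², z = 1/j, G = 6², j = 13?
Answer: 169/1296 ≈ 0.13040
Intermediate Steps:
G = 36
z = 1/13 ≈ 0.076923
1/L(G*z) = 1/((36*(1/13))²) = 1/((36/13)²) = 1/(1296/169) = 169/1296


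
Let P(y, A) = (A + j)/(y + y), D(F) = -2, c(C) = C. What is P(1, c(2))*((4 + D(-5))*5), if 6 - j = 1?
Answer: 35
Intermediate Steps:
j = 5 (j = 6 - 1*1 = 6 - 1 = 5)
P(y, A) = (5 + A)/(2*y) (P(y, A) = (A + 5)/(y + y) = (5 + A)/((2*y)) = (5 + A)*(1/(2*y)) = (5 + A)/(2*y))
P(1, c(2))*((4 + D(-5))*5) = ((½)*(5 + 2)/1)*((4 - 2)*5) = ((½)*1*7)*(2*5) = (7/2)*10 = 35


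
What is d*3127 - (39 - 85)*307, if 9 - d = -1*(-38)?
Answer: -76561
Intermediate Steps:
d = -29 (d = 9 - (-1)*(-38) = 9 - 1*38 = 9 - 38 = -29)
d*3127 - (39 - 85)*307 = -29*3127 - (39 - 85)*307 = -90683 - (-46)*307 = -90683 - 1*(-14122) = -90683 + 14122 = -76561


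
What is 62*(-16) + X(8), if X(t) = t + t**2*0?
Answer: -984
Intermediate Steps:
X(t) = t (X(t) = t + 0 = t)
62*(-16) + X(8) = 62*(-16) + 8 = -992 + 8 = -984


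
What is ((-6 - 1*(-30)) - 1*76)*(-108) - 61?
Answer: 5555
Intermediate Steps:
((-6 - 1*(-30)) - 1*76)*(-108) - 61 = ((-6 + 30) - 76)*(-108) - 61 = (24 - 76)*(-108) - 61 = -52*(-108) - 61 = 5616 - 61 = 5555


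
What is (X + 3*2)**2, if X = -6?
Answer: 0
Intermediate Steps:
(X + 3*2)**2 = (-6 + 3*2)**2 = (-6 + 6)**2 = 0**2 = 0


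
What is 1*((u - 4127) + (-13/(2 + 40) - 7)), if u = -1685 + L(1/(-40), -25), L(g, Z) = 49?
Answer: -242353/42 ≈ -5770.3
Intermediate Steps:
u = -1636 (u = -1685 + 49 = -1636)
1*((u - 4127) + (-13/(2 + 40) - 7)) = 1*((-1636 - 4127) + (-13/(2 + 40) - 7)) = 1*(-5763 + (-13/42 - 7)) = 1*(-5763 - 307/42) = 1*(-242353/42) = -242353/42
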